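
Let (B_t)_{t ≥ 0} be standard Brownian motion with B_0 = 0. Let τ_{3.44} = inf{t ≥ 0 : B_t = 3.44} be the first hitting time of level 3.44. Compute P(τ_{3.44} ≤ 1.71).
P(τ_{3.44} ≤ 1.71) = 2(1 − Φ(3.44/√1.71)) = 2(1 − Φ(2.6306)) ≈ 0.0085

By the reflection principle for standard BM, P(τ_b ≤ t) = 2 · P(B_t ≥ b). Since B_t ~ N(0, t), P(B_t ≥ 3.44) = 1 − Φ(3.44/√t) = 1 − Φ(3.44/√1.71) = 1 − Φ(2.6306) ≈ 0.00426. Doubling: P(τ_{3.44} ≤ 1.71) ≈ 2 · 0.00426 = 0.00852 ≈ 0.0085.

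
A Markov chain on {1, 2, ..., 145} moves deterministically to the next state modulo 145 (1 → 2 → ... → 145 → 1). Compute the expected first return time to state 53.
E[T_53 | X_0 = 53] = 145

The chain cycles deterministically, so starting at state 53 it returns in exactly 145 steps. Equivalently, the stationary distribution is uniform π_j = 1/145 for every state j, so by Kac's formula E[T_53] = 1/π_53 = 145.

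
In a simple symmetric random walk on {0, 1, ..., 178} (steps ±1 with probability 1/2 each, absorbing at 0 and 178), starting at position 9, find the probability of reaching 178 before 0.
P(hit 178 before 0) = 9/178

Let u_k = P(hit 178 before 0 | start at k). Then u_0 = 0, u_178 = 1, and u_k = u_{k-1}/2 + u_{k+1}/2 for 1 ≤ k ≤ 177. This harmonic recurrence is solved by u_k = k/178, giving u_9 = 9/178.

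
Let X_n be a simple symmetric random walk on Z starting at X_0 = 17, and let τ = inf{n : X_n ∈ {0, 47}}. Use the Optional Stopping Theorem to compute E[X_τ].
E[X_τ] = 17

X_n is a martingale and τ is a bounded-mean stopping time (indeed τ is finite a.s. with bounded expectation since the walk is in a bounded region). By the OST, E[X_τ] = E[X_0] = 17. Equivalently: E[X_τ] = 47 · P(hit 47 first) + 0 · P(hit 0 first) = 47 · (17/47) = 17.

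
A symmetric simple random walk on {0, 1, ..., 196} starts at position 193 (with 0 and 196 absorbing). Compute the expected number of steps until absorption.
E[τ | X_0 = 193] = 579

Let v_k = E[τ | X_0 = k]. Boundary: v_0 = v_196 = 0. Recurrence: v_k = 1 + (v_{k-1} + v_{k+1})/2 for 1 ≤ k ≤ 195. The particular solution to v_k − (v_{k-1} + v_{k+1})/2 = 1 is v_k = −k^2. Adding homogeneous solution A + B k and matching boundaries gives v_k = k (196 − k). Substituting k = 193: v_193 = 193 · 3 = 579.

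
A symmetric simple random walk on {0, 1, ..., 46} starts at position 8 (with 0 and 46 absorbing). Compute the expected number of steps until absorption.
E[τ | X_0 = 8] = 304

Let v_k = E[τ | X_0 = k]. Boundary: v_0 = v_46 = 0. Recurrence: v_k = 1 + (v_{k-1} + v_{k+1})/2 for 1 ≤ k ≤ 45. The particular solution to v_k − (v_{k-1} + v_{k+1})/2 = 1 is v_k = −k^2. Adding homogeneous solution A + B k and matching boundaries gives v_k = k (46 − k). Substituting k = 8: v_8 = 8 · 38 = 304.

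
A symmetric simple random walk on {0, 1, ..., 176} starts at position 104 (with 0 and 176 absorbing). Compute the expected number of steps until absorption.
E[τ | X_0 = 104] = 7488

Let v_k = E[τ | X_0 = k]. Boundary: v_0 = v_176 = 0. Recurrence: v_k = 1 + (v_{k-1} + v_{k+1})/2 for 1 ≤ k ≤ 175. The particular solution to v_k − (v_{k-1} + v_{k+1})/2 = 1 is v_k = −k^2. Adding homogeneous solution A + B k and matching boundaries gives v_k = k (176 − k). Substituting k = 104: v_104 = 104 · 72 = 7488.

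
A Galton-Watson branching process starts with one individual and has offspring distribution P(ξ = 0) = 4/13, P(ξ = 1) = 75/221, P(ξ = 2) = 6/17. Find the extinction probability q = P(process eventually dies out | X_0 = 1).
q = 34/39

The pgf is f(s) = 4/13 + 75/221·s + 6/17·s². The extinction probability q is the smallest fixed point of f in [0, 1]. Setting s = f(s):
  6/17·s² + (75/221 − 1)·s + 4/13 = 0
  6/17·s² − (4/13 + 6/17)·s + 4/13 = 0
which factors as (s − 1)·(6/17·s − 4/13) = 0, giving roots s = 1 and s = (4/13)/(6/17) = 34/39.
Mean offspring μ = 75/221 + 2·6/17 = 231/221 > 1 (supercritical), so q < 1. The extinction probability is the smaller root: q = (4/13)/(6/17) = 34/39.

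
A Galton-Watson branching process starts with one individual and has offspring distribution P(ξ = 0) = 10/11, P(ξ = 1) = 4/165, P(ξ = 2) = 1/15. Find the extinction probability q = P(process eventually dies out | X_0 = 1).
q = 1

Mean offspring μ = 0·10/11 + 1·4/165 + 2·1/15 = 26/165 ≤ 1. For μ ≤ 1 with offspring not concentrated at 1, the Galton-Watson process goes extinct almost surely, so q = 1.
(Algebraic check: The pgf is f(s) = 10/11 + 4/165·s + 1/15·s². The extinction probability q is the smallest fixed point of f in [0, 1]. Setting s = f(s):
  1/15·s² + (4/165 − 1)·s + 10/11 = 0
  1/15·s² − (10/11 + 1/15)·s + 10/11 = 0
which factors as (s − 1)·(1/15·s − 10/11) = 0, giving roots s = 1 and s = (10/11)/(1/15) = 150/11. Since 150/11 ≥ 1, the smallest root in [0, 1] is s = 1.)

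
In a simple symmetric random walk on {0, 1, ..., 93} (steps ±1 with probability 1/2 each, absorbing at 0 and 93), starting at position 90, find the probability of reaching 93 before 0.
P(hit 93 before 0) = 90/93 = 30/31

Let u_k = P(hit 93 before 0 | start at k). Then u_0 = 0, u_93 = 1, and u_k = u_{k-1}/2 + u_{k+1}/2 for 1 ≤ k ≤ 92. This harmonic recurrence is solved by u_k = k/93, giving u_90 = 90/93 = 30/31.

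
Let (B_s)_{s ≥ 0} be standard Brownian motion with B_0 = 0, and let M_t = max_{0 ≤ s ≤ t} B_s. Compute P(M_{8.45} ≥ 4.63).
P(M_{8.45} ≥ 4.63) = 2·P(B_{8.45} ≥ 4.63) = 2(1 − Φ(4.63/√8.45)) ≈ 0.1112

By the reflection principle for Brownian motion, P(M_t ≥ a) = 2 · P(B_t ≥ a) for a ≥ 0. Since B_t ~ N(0, t), P(B_t ≥ 4.63) = 1 − Φ(4.63/√t) = 1 − Φ(4.63/√8.45) = 1 − Φ(1.5928). So
  P(M_{8.45} ≥ 4.63) = 2(1 − Φ(1.5928)) ≈ 0.1112.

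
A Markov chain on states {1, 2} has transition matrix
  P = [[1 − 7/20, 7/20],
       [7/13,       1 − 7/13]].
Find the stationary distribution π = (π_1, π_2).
π_1 = 20/33, π_2 = 13/33

Solve πP = π with π_1 + π_2 = 1. From πP = π: π_1 · (1 − 7/20) + π_2 · 7/13 = π_1 ⇒ π_2 · 7/13 = π_1 · 7/20 ⇒ π_2/π_1 = (7/20)/(7/13) = 13/20. Together with π_1 + π_2 = 1:
  π_1 = (7/13)/(7/20 + 7/13) = (7/13)/(231/260) = 20/33,
  π_2 = (7/20)/(7/20 + 7/13) = (7/20)/(231/260) = 13/33.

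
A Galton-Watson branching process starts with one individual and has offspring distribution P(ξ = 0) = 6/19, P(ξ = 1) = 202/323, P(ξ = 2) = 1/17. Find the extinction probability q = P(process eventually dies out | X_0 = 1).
q = 1

Mean offspring μ = 0·6/19 + 1·202/323 + 2·1/17 = 240/323 ≤ 1. For μ ≤ 1 with offspring not concentrated at 1, the Galton-Watson process goes extinct almost surely, so q = 1.
(Algebraic check: The pgf is f(s) = 6/19 + 202/323·s + 1/17·s². The extinction probability q is the smallest fixed point of f in [0, 1]. Setting s = f(s):
  1/17·s² + (202/323 − 1)·s + 6/19 = 0
  1/17·s² − (6/19 + 1/17)·s + 6/19 = 0
which factors as (s − 1)·(1/17·s − 6/19) = 0, giving roots s = 1 and s = (6/19)/(1/17) = 102/19. Since 102/19 ≥ 1, the smallest root in [0, 1] is s = 1.)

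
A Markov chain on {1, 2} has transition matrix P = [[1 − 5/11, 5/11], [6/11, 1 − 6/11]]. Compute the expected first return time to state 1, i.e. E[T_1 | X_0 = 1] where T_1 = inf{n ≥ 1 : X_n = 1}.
E[T_1 | X_0 = 1] = 1/π_1 = 11/6

For an irreducible recurrent Markov chain with stationary distribution π, E[T_i | X_0 = i] = 1/π_i (Kac's formula). Here π_1 = (6/11)/(5/11 + 6/11) = (6/11)/(1) = 6/11, so E[T_1 | X_0 = 1] = 1/π_1 = (5/11 + 6/11)/(6/11) = (1)/(6/11) = 11/6.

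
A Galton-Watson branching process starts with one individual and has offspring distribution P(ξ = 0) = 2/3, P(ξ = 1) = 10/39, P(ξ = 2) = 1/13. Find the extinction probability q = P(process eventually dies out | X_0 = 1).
q = 1

Mean offspring μ = 0·2/3 + 1·10/39 + 2·1/13 = 16/39 ≤ 1. For μ ≤ 1 with offspring not concentrated at 1, the Galton-Watson process goes extinct almost surely, so q = 1.
(Algebraic check: The pgf is f(s) = 2/3 + 10/39·s + 1/13·s². The extinction probability q is the smallest fixed point of f in [0, 1]. Setting s = f(s):
  1/13·s² + (10/39 − 1)·s + 2/3 = 0
  1/13·s² − (2/3 + 1/13)·s + 2/3 = 0
which factors as (s − 1)·(1/13·s − 2/3) = 0, giving roots s = 1 and s = (2/3)/(1/13) = 26/3. Since 26/3 ≥ 1, the smallest root in [0, 1] is s = 1.)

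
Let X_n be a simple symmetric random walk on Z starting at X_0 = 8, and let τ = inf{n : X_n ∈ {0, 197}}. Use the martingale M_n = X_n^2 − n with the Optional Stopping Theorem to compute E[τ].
E[τ] = 1512

M_n = X_n^2 − n is a martingale (since E[X_{n+1}^2 | F_n] = X_n^2 + 1). By OST (τ has finite mean in a bounded region), E[M_τ] = E[M_0] = X_0^2 − 0 = 8^2 = 64. Also E[M_τ] = E[X_τ^2] − E[τ]. The walk exits at 0 or 197, with P(hit 197 first) = 8/197, so E[X_τ^2] = 197^2 · 8/197 + 0 = 1576. Thus E[τ] = E[X_τ^2] − E[M_τ] = 1576 − 64 = 1512 = 8(197 − 8) = 1512.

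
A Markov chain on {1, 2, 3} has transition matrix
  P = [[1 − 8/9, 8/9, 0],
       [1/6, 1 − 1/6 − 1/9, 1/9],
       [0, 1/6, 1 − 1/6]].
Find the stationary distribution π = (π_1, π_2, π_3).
π = (9/89, 48/89, 32/89)

This is a birth-death chain on three states, which satisfies detailed balance: π_1 · P_{12} = π_2 · P_{21} and π_2 · P_{23} = π_3 · P_{32}.
From π_1 · 8/9 = π_2 · 1/6: π_2/π_1 = (8/9)/(1/6) = 16/3.
From π_2 · 1/9 = π_3 · 1/6: π_3/π_2 = (1/9)/(1/6) = 2/3.
Take π_1 proportional to 1; then unnormalized π = (1, 16/3, 32/9). Normalize by dividing by the sum 89/9:
  π = (9/89, 48/89, 32/89).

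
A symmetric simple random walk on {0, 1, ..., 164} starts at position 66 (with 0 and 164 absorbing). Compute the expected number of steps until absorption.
E[τ | X_0 = 66] = 6468

Let v_k = E[τ | X_0 = k]. Boundary: v_0 = v_164 = 0. Recurrence: v_k = 1 + (v_{k-1} + v_{k+1})/2 for 1 ≤ k ≤ 163. The particular solution to v_k − (v_{k-1} + v_{k+1})/2 = 1 is v_k = −k^2. Adding homogeneous solution A + B k and matching boundaries gives v_k = k (164 − k). Substituting k = 66: v_66 = 66 · 98 = 6468.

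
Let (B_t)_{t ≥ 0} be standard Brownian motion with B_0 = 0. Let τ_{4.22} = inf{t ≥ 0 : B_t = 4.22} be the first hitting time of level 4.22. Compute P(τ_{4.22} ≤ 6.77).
P(τ_{4.22} ≤ 6.77) = 2(1 − Φ(4.22/√6.77)) = 2(1 − Φ(1.6219)) ≈ 0.1048

By the reflection principle for standard BM, P(τ_b ≤ t) = 2 · P(B_t ≥ b). Since B_t ~ N(0, t), P(B_t ≥ 4.22) = 1 − Φ(4.22/√t) = 1 − Φ(4.22/√6.77) = 1 − Φ(1.6219) ≈ 0.05241. Doubling: P(τ_{4.22} ≤ 6.77) ≈ 2 · 0.05241 = 0.10482 ≈ 0.1048.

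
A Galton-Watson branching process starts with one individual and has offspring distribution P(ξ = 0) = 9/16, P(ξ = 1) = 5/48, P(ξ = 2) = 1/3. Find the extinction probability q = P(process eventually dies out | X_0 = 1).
q = 1

Mean offspring μ = 0·9/16 + 1·5/48 + 2·1/3 = 37/48 ≤ 1. For μ ≤ 1 with offspring not concentrated at 1, the Galton-Watson process goes extinct almost surely, so q = 1.
(Algebraic check: The pgf is f(s) = 9/16 + 5/48·s + 1/3·s². The extinction probability q is the smallest fixed point of f in [0, 1]. Setting s = f(s):
  1/3·s² + (5/48 − 1)·s + 9/16 = 0
  1/3·s² − (9/16 + 1/3)·s + 9/16 = 0
which factors as (s − 1)·(1/3·s − 9/16) = 0, giving roots s = 1 and s = (9/16)/(1/3) = 27/16. Since 27/16 ≥ 1, the smallest root in [0, 1] is s = 1.)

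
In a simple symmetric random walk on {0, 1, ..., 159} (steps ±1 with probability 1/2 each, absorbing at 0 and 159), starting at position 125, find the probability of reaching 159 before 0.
P(hit 159 before 0) = 125/159

Let u_k = P(hit 159 before 0 | start at k). Then u_0 = 0, u_159 = 1, and u_k = u_{k-1}/2 + u_{k+1}/2 for 1 ≤ k ≤ 158. This harmonic recurrence is solved by u_k = k/159, giving u_125 = 125/159.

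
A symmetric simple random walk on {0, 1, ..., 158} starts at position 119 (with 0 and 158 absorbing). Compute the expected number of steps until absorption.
E[τ | X_0 = 119] = 4641

Let v_k = E[τ | X_0 = k]. Boundary: v_0 = v_158 = 0. Recurrence: v_k = 1 + (v_{k-1} + v_{k+1})/2 for 1 ≤ k ≤ 157. The particular solution to v_k − (v_{k-1} + v_{k+1})/2 = 1 is v_k = −k^2. Adding homogeneous solution A + B k and matching boundaries gives v_k = k (158 − k). Substituting k = 119: v_119 = 119 · 39 = 4641.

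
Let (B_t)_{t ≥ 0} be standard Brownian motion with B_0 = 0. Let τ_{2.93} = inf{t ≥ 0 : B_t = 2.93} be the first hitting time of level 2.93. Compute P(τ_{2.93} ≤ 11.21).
P(τ_{2.93} ≤ 11.21) = 2(1 − Φ(2.93/√11.21)) = 2(1 − Φ(0.8751)) ≈ 0.3815

By the reflection principle for standard BM, P(τ_b ≤ t) = 2 · P(B_t ≥ b). Since B_t ~ N(0, t), P(B_t ≥ 2.93) = 1 − Φ(2.93/√t) = 1 − Φ(2.93/√11.21) = 1 − Φ(0.8751) ≈ 0.19076. Doubling: P(τ_{2.93} ≤ 11.21) ≈ 2 · 0.19076 = 0.38152 ≈ 0.3815.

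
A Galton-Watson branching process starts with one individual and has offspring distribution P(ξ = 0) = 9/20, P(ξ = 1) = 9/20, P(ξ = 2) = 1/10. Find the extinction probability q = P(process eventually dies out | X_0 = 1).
q = 1

Mean offspring μ = 0·9/20 + 1·9/20 + 2·1/10 = 13/20 ≤ 1. For μ ≤ 1 with offspring not concentrated at 1, the Galton-Watson process goes extinct almost surely, so q = 1.
(Algebraic check: The pgf is f(s) = 9/20 + 9/20·s + 1/10·s². The extinction probability q is the smallest fixed point of f in [0, 1]. Setting s = f(s):
  1/10·s² + (9/20 − 1)·s + 9/20 = 0
  1/10·s² − (9/20 + 1/10)·s + 9/20 = 0
which factors as (s − 1)·(1/10·s − 9/20) = 0, giving roots s = 1 and s = (9/20)/(1/10) = 9/2. Since 9/2 ≥ 1, the smallest root in [0, 1] is s = 1.)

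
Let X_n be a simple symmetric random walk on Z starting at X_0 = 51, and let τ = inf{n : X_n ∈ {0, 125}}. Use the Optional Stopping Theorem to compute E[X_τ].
E[X_τ] = 51

X_n is a martingale and τ is a bounded-mean stopping time (indeed τ is finite a.s. with bounded expectation since the walk is in a bounded region). By the OST, E[X_τ] = E[X_0] = 51. Equivalently: E[X_τ] = 125 · P(hit 125 first) + 0 · P(hit 0 first) = 125 · (51/125) = 51.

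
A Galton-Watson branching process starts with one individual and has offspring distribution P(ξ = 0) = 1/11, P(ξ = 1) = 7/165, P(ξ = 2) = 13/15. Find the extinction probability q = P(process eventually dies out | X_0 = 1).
q = 15/143

The pgf is f(s) = 1/11 + 7/165·s + 13/15·s². The extinction probability q is the smallest fixed point of f in [0, 1]. Setting s = f(s):
  13/15·s² + (7/165 − 1)·s + 1/11 = 0
  13/15·s² − (1/11 + 13/15)·s + 1/11 = 0
which factors as (s − 1)·(13/15·s − 1/11) = 0, giving roots s = 1 and s = (1/11)/(13/15) = 15/143.
Mean offspring μ = 7/165 + 2·13/15 = 293/165 > 1 (supercritical), so q < 1. The extinction probability is the smaller root: q = (1/11)/(13/15) = 15/143.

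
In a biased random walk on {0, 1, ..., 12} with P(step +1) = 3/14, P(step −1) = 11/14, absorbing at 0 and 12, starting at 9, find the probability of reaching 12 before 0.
P(hit 12 before 0) = (1 − (11/3)^9) / (1 − (11/3)^12) = 48822129/2406769820

Let u_k denote P(reach 12 before 0 | start at k). Boundary: u_0 = 0, u_12 = 1. Recurrence: u_k = 3/14·u_{k+1} + 11/14·u_{k-1} for 1 ≤ k ≤ 11. Try u_k = A + B·r^k with r = q/p = (11/14)/(3/14) = 11/3. Substitution satisfies the recurrence; boundary conditions give:
  u_k = (1 − r^k) / (1 − r^N) = (1 − (11/3)^9) / (1 − (11/3)^12) = 48822129/2406769820.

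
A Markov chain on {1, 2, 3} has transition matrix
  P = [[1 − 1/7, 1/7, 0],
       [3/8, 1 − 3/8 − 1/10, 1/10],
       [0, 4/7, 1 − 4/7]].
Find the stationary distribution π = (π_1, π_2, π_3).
π = (105/152, 5/19, 7/152)

This is a birth-death chain on three states, which satisfies detailed balance: π_1 · P_{12} = π_2 · P_{21} and π_2 · P_{23} = π_3 · P_{32}.
From π_1 · 1/7 = π_2 · 3/8: π_2/π_1 = (1/7)/(3/8) = 8/21.
From π_2 · 1/10 = π_3 · 4/7: π_3/π_2 = (1/10)/(4/7) = 7/40.
Take π_1 proportional to 1; then unnormalized π = (1, 8/21, 1/15). Normalize by dividing by the sum 152/105:
  π = (105/152, 5/19, 7/152).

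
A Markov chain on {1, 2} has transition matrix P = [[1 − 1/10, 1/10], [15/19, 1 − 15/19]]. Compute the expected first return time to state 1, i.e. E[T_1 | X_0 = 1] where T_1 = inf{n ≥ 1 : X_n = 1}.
E[T_1 | X_0 = 1] = 1/π_1 = 169/150

For an irreducible recurrent Markov chain with stationary distribution π, E[T_i | X_0 = i] = 1/π_i (Kac's formula). Here π_1 = (15/19)/(1/10 + 15/19) = (15/19)/(169/190) = 150/169, so E[T_1 | X_0 = 1] = 1/π_1 = (1/10 + 15/19)/(15/19) = (169/190)/(15/19) = 169/150.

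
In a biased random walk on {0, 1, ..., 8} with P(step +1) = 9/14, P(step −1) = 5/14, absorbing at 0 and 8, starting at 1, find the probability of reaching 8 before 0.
P(hit 8 before 0) = (1 − (5/9)^1) / (1 − (5/9)^8) = 4782969/10664024

Let u_k denote P(reach 8 before 0 | start at k). Boundary: u_0 = 0, u_8 = 1. Recurrence: u_k = 9/14·u_{k+1} + 5/14·u_{k-1} for 1 ≤ k ≤ 7. Try u_k = A + B·r^k with r = q/p = (5/14)/(9/14) = 5/9. Substitution satisfies the recurrence; boundary conditions give:
  u_k = (1 − r^k) / (1 − r^N) = (1 − (5/9)^1) / (1 − (5/9)^8) = 4782969/10664024.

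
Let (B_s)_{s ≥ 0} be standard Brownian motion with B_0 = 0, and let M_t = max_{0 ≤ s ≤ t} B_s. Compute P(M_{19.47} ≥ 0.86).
P(M_{19.47} ≥ 0.86) = 2·P(B_{19.47} ≥ 0.86) = 2(1 − Φ(0.86/√19.47)) ≈ 0.8455

By the reflection principle for Brownian motion, P(M_t ≥ a) = 2 · P(B_t ≥ a) for a ≥ 0. Since B_t ~ N(0, t), P(B_t ≥ 0.86) = 1 − Φ(0.86/√t) = 1 − Φ(0.86/√19.47) = 1 − Φ(0.1949). So
  P(M_{19.47} ≥ 0.86) = 2(1 − Φ(0.1949)) ≈ 0.8455.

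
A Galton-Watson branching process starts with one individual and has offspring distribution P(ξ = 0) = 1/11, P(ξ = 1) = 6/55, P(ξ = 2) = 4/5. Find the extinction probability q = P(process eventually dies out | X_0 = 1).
q = 5/44

The pgf is f(s) = 1/11 + 6/55·s + 4/5·s². The extinction probability q is the smallest fixed point of f in [0, 1]. Setting s = f(s):
  4/5·s² + (6/55 − 1)·s + 1/11 = 0
  4/5·s² − (1/11 + 4/5)·s + 1/11 = 0
which factors as (s − 1)·(4/5·s − 1/11) = 0, giving roots s = 1 and s = (1/11)/(4/5) = 5/44.
Mean offspring μ = 6/55 + 2·4/5 = 94/55 > 1 (supercritical), so q < 1. The extinction probability is the smaller root: q = (1/11)/(4/5) = 5/44.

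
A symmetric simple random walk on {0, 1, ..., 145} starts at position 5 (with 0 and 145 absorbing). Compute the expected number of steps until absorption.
E[τ | X_0 = 5] = 700

Let v_k = E[τ | X_0 = k]. Boundary: v_0 = v_145 = 0. Recurrence: v_k = 1 + (v_{k-1} + v_{k+1})/2 for 1 ≤ k ≤ 144. The particular solution to v_k − (v_{k-1} + v_{k+1})/2 = 1 is v_k = −k^2. Adding homogeneous solution A + B k and matching boundaries gives v_k = k (145 − k). Substituting k = 5: v_5 = 5 · 140 = 700.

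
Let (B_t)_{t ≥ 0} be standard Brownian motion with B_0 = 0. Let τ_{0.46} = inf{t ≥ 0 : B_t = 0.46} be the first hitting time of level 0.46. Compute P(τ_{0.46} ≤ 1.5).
P(τ_{0.46} ≤ 1.5) = 2(1 − Φ(0.46/√1.5)) = 2(1 − Φ(0.3756)) ≈ 0.7072

By the reflection principle for standard BM, P(τ_b ≤ t) = 2 · P(B_t ≥ b). Since B_t ~ N(0, t), P(B_t ≥ 0.46) = 1 − Φ(0.46/√t) = 1 − Φ(0.46/√1.5) = 1 − Φ(0.3756) ≈ 0.35361. Doubling: P(τ_{0.46} ≤ 1.5) ≈ 2 · 0.35361 = 0.70722 ≈ 0.7072.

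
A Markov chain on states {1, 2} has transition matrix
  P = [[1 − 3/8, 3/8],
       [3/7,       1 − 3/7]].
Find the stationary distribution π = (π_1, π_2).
π_1 = 8/15, π_2 = 7/15

Solve πP = π with π_1 + π_2 = 1. From πP = π: π_1 · (1 − 3/8) + π_2 · 3/7 = π_1 ⇒ π_2 · 3/7 = π_1 · 3/8 ⇒ π_2/π_1 = (3/8)/(3/7) = 7/8. Together with π_1 + π_2 = 1:
  π_1 = (3/7)/(3/8 + 3/7) = (3/7)/(45/56) = 8/15,
  π_2 = (3/8)/(3/8 + 3/7) = (3/8)/(45/56) = 7/15.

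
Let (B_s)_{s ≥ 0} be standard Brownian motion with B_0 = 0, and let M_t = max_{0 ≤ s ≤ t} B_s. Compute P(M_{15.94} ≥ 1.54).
P(M_{15.94} ≥ 1.54) = 2·P(B_{15.94} ≥ 1.54) = 2(1 − Φ(1.54/√15.94)) ≈ 0.6997

By the reflection principle for Brownian motion, P(M_t ≥ a) = 2 · P(B_t ≥ a) for a ≥ 0. Since B_t ~ N(0, t), P(B_t ≥ 1.54) = 1 − Φ(1.54/√t) = 1 − Φ(1.54/√15.94) = 1 − Φ(0.3857). So
  P(M_{15.94} ≥ 1.54) = 2(1 − Φ(0.3857)) ≈ 0.6997.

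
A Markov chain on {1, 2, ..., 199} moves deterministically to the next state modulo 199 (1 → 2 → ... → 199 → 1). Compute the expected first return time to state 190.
E[T_190 | X_0 = 190] = 199

The chain cycles deterministically, so starting at state 190 it returns in exactly 199 steps. Equivalently, the stationary distribution is uniform π_j = 1/199 for every state j, so by Kac's formula E[T_190] = 1/π_190 = 199.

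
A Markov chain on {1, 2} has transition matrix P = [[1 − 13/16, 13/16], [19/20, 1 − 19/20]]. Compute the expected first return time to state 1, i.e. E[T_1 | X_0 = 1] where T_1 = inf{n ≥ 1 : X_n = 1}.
E[T_1 | X_0 = 1] = 1/π_1 = 141/76

For an irreducible recurrent Markov chain with stationary distribution π, E[T_i | X_0 = i] = 1/π_i (Kac's formula). Here π_1 = (19/20)/(13/16 + 19/20) = (19/20)/(141/80) = 76/141, so E[T_1 | X_0 = 1] = 1/π_1 = (13/16 + 19/20)/(19/20) = (141/80)/(19/20) = 141/76.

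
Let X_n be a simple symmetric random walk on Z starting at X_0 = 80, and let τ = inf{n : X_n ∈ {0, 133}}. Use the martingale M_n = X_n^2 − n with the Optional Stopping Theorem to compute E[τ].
E[τ] = 4240

M_n = X_n^2 − n is a martingale (since E[X_{n+1}^2 | F_n] = X_n^2 + 1). By OST (τ has finite mean in a bounded region), E[M_τ] = E[M_0] = X_0^2 − 0 = 80^2 = 6400. Also E[M_τ] = E[X_τ^2] − E[τ]. The walk exits at 0 or 133, with P(hit 133 first) = 80/133, so E[X_τ^2] = 133^2 · 80/133 + 0 = 10640. Thus E[τ] = E[X_τ^2] − E[M_τ] = 10640 − 6400 = 4240 = 80(133 − 80) = 4240.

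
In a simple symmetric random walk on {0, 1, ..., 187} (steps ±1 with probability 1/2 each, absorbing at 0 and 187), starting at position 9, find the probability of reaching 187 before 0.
P(hit 187 before 0) = 9/187

Let u_k = P(hit 187 before 0 | start at k). Then u_0 = 0, u_187 = 1, and u_k = u_{k-1}/2 + u_{k+1}/2 for 1 ≤ k ≤ 186. This harmonic recurrence is solved by u_k = k/187, giving u_9 = 9/187.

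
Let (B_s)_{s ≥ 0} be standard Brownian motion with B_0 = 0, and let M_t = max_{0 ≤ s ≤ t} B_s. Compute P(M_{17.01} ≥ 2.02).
P(M_{17.01} ≥ 2.02) = 2·P(B_{17.01} ≥ 2.02) = 2(1 − Φ(2.02/√17.01)) ≈ 0.6243

By the reflection principle for Brownian motion, P(M_t ≥ a) = 2 · P(B_t ≥ a) for a ≥ 0. Since B_t ~ N(0, t), P(B_t ≥ 2.02) = 1 − Φ(2.02/√t) = 1 − Φ(2.02/√17.01) = 1 − Φ(0.4898). So
  P(M_{17.01} ≥ 2.02) = 2(1 − Φ(0.4898)) ≈ 0.6243.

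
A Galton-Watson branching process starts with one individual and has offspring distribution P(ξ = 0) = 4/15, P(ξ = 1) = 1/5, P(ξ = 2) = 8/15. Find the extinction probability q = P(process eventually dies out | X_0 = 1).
q = 1/2

The pgf is f(s) = 4/15 + 1/5·s + 8/15·s². The extinction probability q is the smallest fixed point of f in [0, 1]. Setting s = f(s):
  8/15·s² + (1/5 − 1)·s + 4/15 = 0
  8/15·s² − (4/15 + 8/15)·s + 4/15 = 0
which factors as (s − 1)·(8/15·s − 4/15) = 0, giving roots s = 1 and s = (4/15)/(8/15) = 1/2.
Mean offspring μ = 1/5 + 2·8/15 = 19/15 > 1 (supercritical), so q < 1. The extinction probability is the smaller root: q = (4/15)/(8/15) = 1/2.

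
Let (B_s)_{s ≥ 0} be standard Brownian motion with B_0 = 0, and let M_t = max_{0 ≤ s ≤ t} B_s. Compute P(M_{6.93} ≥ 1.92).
P(M_{6.93} ≥ 1.92) = 2·P(B_{6.93} ≥ 1.92) = 2(1 − Φ(1.92/√6.93)) ≈ 0.4658

By the reflection principle for Brownian motion, P(M_t ≥ a) = 2 · P(B_t ≥ a) for a ≥ 0. Since B_t ~ N(0, t), P(B_t ≥ 1.92) = 1 − Φ(1.92/√t) = 1 − Φ(1.92/√6.93) = 1 − Φ(0.7293). So
  P(M_{6.93} ≥ 1.92) = 2(1 − Φ(0.7293)) ≈ 0.4658.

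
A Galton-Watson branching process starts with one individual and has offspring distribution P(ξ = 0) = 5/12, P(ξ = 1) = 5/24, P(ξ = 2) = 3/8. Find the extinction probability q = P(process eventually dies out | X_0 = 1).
q = 1

Mean offspring μ = 0·5/12 + 1·5/24 + 2·3/8 = 23/24 ≤ 1. For μ ≤ 1 with offspring not concentrated at 1, the Galton-Watson process goes extinct almost surely, so q = 1.
(Algebraic check: The pgf is f(s) = 5/12 + 5/24·s + 3/8·s². The extinction probability q is the smallest fixed point of f in [0, 1]. Setting s = f(s):
  3/8·s² + (5/24 − 1)·s + 5/12 = 0
  3/8·s² − (5/12 + 3/8)·s + 5/12 = 0
which factors as (s − 1)·(3/8·s − 5/12) = 0, giving roots s = 1 and s = (5/12)/(3/8) = 10/9. Since 10/9 ≥ 1, the smallest root in [0, 1] is s = 1.)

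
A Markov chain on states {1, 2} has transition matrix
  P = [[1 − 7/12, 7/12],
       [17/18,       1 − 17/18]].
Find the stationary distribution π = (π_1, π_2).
π_1 = 34/55, π_2 = 21/55

Solve πP = π with π_1 + π_2 = 1. From πP = π: π_1 · (1 − 7/12) + π_2 · 17/18 = π_1 ⇒ π_2 · 17/18 = π_1 · 7/12 ⇒ π_2/π_1 = (7/12)/(17/18) = 21/34. Together with π_1 + π_2 = 1:
  π_1 = (17/18)/(7/12 + 17/18) = (17/18)/(55/36) = 34/55,
  π_2 = (7/12)/(7/12 + 17/18) = (7/12)/(55/36) = 21/55.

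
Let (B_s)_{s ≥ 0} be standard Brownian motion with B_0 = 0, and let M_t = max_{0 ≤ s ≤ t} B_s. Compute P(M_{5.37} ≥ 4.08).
P(M_{5.37} ≥ 4.08) = 2·P(B_{5.37} ≥ 4.08) = 2(1 − Φ(4.08/√5.37)) ≈ 0.0783

By the reflection principle for Brownian motion, P(M_t ≥ a) = 2 · P(B_t ≥ a) for a ≥ 0. Since B_t ~ N(0, t), P(B_t ≥ 4.08) = 1 − Φ(4.08/√t) = 1 − Φ(4.08/√5.37) = 1 − Φ(1.7606). So
  P(M_{5.37} ≥ 4.08) = 2(1 − Φ(1.7606)) ≈ 0.0783.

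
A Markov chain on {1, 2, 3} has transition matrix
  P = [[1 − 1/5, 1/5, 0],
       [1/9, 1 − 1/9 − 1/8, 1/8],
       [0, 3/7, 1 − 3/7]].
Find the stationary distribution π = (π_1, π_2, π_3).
π = (40/133, 72/133, 3/19)

This is a birth-death chain on three states, which satisfies detailed balance: π_1 · P_{12} = π_2 · P_{21} and π_2 · P_{23} = π_3 · P_{32}.
From π_1 · 1/5 = π_2 · 1/9: π_2/π_1 = (1/5)/(1/9) = 9/5.
From π_2 · 1/8 = π_3 · 3/7: π_3/π_2 = (1/8)/(3/7) = 7/24.
Take π_1 proportional to 1; then unnormalized π = (1, 9/5, 21/40). Normalize by dividing by the sum 133/40:
  π = (40/133, 72/133, 3/19).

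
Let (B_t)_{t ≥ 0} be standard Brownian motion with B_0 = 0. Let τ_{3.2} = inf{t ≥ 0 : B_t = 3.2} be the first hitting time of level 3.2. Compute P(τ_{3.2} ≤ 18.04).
P(τ_{3.2} ≤ 18.04) = 2(1 − Φ(3.2/√18.04)) = 2(1 − Φ(0.7534)) ≈ 0.4512

By the reflection principle for standard BM, P(τ_b ≤ t) = 2 · P(B_t ≥ b). Since B_t ~ N(0, t), P(B_t ≥ 3.2) = 1 − Φ(3.2/√t) = 1 − Φ(3.2/√18.04) = 1 − Φ(0.7534) ≈ 0.22560. Doubling: P(τ_{3.2} ≤ 18.04) ≈ 2 · 0.22560 = 0.45120 ≈ 0.4512.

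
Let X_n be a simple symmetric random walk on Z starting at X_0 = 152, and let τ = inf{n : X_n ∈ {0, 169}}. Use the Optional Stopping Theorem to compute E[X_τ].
E[X_τ] = 152

X_n is a martingale and τ is a bounded-mean stopping time (indeed τ is finite a.s. with bounded expectation since the walk is in a bounded region). By the OST, E[X_τ] = E[X_0] = 152. Equivalently: E[X_τ] = 169 · P(hit 169 first) + 0 · P(hit 0 first) = 169 · (152/169) = 152.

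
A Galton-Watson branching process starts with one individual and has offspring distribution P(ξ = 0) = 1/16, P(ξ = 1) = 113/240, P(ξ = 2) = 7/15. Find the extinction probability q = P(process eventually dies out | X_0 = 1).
q = 15/112

The pgf is f(s) = 1/16 + 113/240·s + 7/15·s². The extinction probability q is the smallest fixed point of f in [0, 1]. Setting s = f(s):
  7/15·s² + (113/240 − 1)·s + 1/16 = 0
  7/15·s² − (1/16 + 7/15)·s + 1/16 = 0
which factors as (s − 1)·(7/15·s − 1/16) = 0, giving roots s = 1 and s = (1/16)/(7/15) = 15/112.
Mean offspring μ = 113/240 + 2·7/15 = 337/240 > 1 (supercritical), so q < 1. The extinction probability is the smaller root: q = (1/16)/(7/15) = 15/112.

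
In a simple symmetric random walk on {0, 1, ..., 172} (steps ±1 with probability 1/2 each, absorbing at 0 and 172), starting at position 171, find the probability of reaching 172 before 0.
P(hit 172 before 0) = 171/172

Let u_k = P(hit 172 before 0 | start at k). Then u_0 = 0, u_172 = 1, and u_k = u_{k-1}/2 + u_{k+1}/2 for 1 ≤ k ≤ 171. This harmonic recurrence is solved by u_k = k/172, giving u_171 = 171/172.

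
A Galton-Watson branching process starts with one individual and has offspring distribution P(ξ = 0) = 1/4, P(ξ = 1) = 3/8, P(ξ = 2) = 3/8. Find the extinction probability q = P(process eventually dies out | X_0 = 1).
q = 2/3

The pgf is f(s) = 1/4 + 3/8·s + 3/8·s². The extinction probability q is the smallest fixed point of f in [0, 1]. Setting s = f(s):
  3/8·s² + (3/8 − 1)·s + 1/4 = 0
  3/8·s² − (1/4 + 3/8)·s + 1/4 = 0
which factors as (s − 1)·(3/8·s − 1/4) = 0, giving roots s = 1 and s = (1/4)/(3/8) = 2/3.
Mean offspring μ = 3/8 + 2·3/8 = 9/8 > 1 (supercritical), so q < 1. The extinction probability is the smaller root: q = (1/4)/(3/8) = 2/3.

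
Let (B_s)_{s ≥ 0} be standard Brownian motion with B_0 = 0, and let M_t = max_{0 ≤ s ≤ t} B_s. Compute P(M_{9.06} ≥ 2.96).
P(M_{9.06} ≥ 2.96) = 2·P(B_{9.06} ≥ 2.96) = 2(1 − Φ(2.96/√9.06)) ≈ 0.3254

By the reflection principle for Brownian motion, P(M_t ≥ a) = 2 · P(B_t ≥ a) for a ≥ 0. Since B_t ~ N(0, t), P(B_t ≥ 2.96) = 1 − Φ(2.96/√t) = 1 − Φ(2.96/√9.06) = 1 − Φ(0.9834). So
  P(M_{9.06} ≥ 2.96) = 2(1 − Φ(0.9834)) ≈ 0.3254.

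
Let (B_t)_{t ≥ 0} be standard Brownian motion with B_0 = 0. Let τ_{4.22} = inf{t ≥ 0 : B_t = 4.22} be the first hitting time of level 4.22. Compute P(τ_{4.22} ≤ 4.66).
P(τ_{4.22} ≤ 4.66) = 2(1 − Φ(4.22/√4.66)) = 2(1 − Φ(1.9549)) ≈ 0.0506

By the reflection principle for standard BM, P(τ_b ≤ t) = 2 · P(B_t ≥ b). Since B_t ~ N(0, t), P(B_t ≥ 4.22) = 1 − Φ(4.22/√t) = 1 − Φ(4.22/√4.66) = 1 − Φ(1.9549) ≈ 0.02530. Doubling: P(τ_{4.22} ≤ 4.66) ≈ 2 · 0.02530 = 0.05060 ≈ 0.0506.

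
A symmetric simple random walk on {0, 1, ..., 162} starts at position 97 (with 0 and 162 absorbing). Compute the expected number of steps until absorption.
E[τ | X_0 = 97] = 6305

Let v_k = E[τ | X_0 = k]. Boundary: v_0 = v_162 = 0. Recurrence: v_k = 1 + (v_{k-1} + v_{k+1})/2 for 1 ≤ k ≤ 161. The particular solution to v_k − (v_{k-1} + v_{k+1})/2 = 1 is v_k = −k^2. Adding homogeneous solution A + B k and matching boundaries gives v_k = k (162 − k). Substituting k = 97: v_97 = 97 · 65 = 6305.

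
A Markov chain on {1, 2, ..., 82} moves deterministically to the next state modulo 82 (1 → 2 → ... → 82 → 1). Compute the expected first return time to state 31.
E[T_31 | X_0 = 31] = 82

The chain cycles deterministically, so starting at state 31 it returns in exactly 82 steps. Equivalently, the stationary distribution is uniform π_j = 1/82 for every state j, so by Kac's formula E[T_31] = 1/π_31 = 82.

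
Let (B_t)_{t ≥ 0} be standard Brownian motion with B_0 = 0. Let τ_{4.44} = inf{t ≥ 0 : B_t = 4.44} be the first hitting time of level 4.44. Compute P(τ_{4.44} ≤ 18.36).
P(τ_{4.44} ≤ 18.36) = 2(1 − Φ(4.44/√18.36)) = 2(1 − Φ(1.0362)) ≈ 0.3001

By the reflection principle for standard BM, P(τ_b ≤ t) = 2 · P(B_t ≥ b). Since B_t ~ N(0, t), P(B_t ≥ 4.44) = 1 − Φ(4.44/√t) = 1 − Φ(4.44/√18.36) = 1 − Φ(1.0362) ≈ 0.15005. Doubling: P(τ_{4.44} ≤ 18.36) ≈ 2 · 0.15005 = 0.30010 ≈ 0.3001.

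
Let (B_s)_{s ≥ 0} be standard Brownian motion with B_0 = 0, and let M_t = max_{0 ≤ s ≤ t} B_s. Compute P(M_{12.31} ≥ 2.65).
P(M_{12.31} ≥ 2.65) = 2·P(B_{12.31} ≥ 2.65) = 2(1 − Φ(2.65/√12.31)) ≈ 0.4501

By the reflection principle for Brownian motion, P(M_t ≥ a) = 2 · P(B_t ≥ a) for a ≥ 0. Since B_t ~ N(0, t), P(B_t ≥ 2.65) = 1 − Φ(2.65/√t) = 1 − Φ(2.65/√12.31) = 1 − Φ(0.7553). So
  P(M_{12.31} ≥ 2.65) = 2(1 − Φ(0.7553)) ≈ 0.4501.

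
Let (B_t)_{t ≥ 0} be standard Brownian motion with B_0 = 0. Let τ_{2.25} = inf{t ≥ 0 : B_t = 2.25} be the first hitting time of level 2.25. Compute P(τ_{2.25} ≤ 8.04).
P(τ_{2.25} ≤ 8.04) = 2(1 − Φ(2.25/√8.04)) = 2(1 − Φ(0.7935)) ≈ 0.4275

By the reflection principle for standard BM, P(τ_b ≤ t) = 2 · P(B_t ≥ b). Since B_t ~ N(0, t), P(B_t ≥ 2.25) = 1 − Φ(2.25/√t) = 1 − Φ(2.25/√8.04) = 1 − Φ(0.7935) ≈ 0.21374. Doubling: P(τ_{2.25} ≤ 8.04) ≈ 2 · 0.21374 = 0.42748 ≈ 0.4275.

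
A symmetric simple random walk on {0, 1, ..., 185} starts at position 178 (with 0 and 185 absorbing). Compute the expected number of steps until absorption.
E[τ | X_0 = 178] = 1246

Let v_k = E[τ | X_0 = k]. Boundary: v_0 = v_185 = 0. Recurrence: v_k = 1 + (v_{k-1} + v_{k+1})/2 for 1 ≤ k ≤ 184. The particular solution to v_k − (v_{k-1} + v_{k+1})/2 = 1 is v_k = −k^2. Adding homogeneous solution A + B k and matching boundaries gives v_k = k (185 − k). Substituting k = 178: v_178 = 178 · 7 = 1246.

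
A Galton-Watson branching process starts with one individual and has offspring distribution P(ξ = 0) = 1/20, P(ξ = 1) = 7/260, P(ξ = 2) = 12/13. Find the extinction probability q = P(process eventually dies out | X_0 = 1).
q = 13/240

The pgf is f(s) = 1/20 + 7/260·s + 12/13·s². The extinction probability q is the smallest fixed point of f in [0, 1]. Setting s = f(s):
  12/13·s² + (7/260 − 1)·s + 1/20 = 0
  12/13·s² − (1/20 + 12/13)·s + 1/20 = 0
which factors as (s − 1)·(12/13·s − 1/20) = 0, giving roots s = 1 and s = (1/20)/(12/13) = 13/240.
Mean offspring μ = 7/260 + 2·12/13 = 487/260 > 1 (supercritical), so q < 1. The extinction probability is the smaller root: q = (1/20)/(12/13) = 13/240.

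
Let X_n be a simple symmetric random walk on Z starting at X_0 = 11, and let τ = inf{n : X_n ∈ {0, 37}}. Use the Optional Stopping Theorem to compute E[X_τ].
E[X_τ] = 11

X_n is a martingale and τ is a bounded-mean stopping time (indeed τ is finite a.s. with bounded expectation since the walk is in a bounded region). By the OST, E[X_τ] = E[X_0] = 11. Equivalently: E[X_τ] = 37 · P(hit 37 first) + 0 · P(hit 0 first) = 37 · (11/37) = 11.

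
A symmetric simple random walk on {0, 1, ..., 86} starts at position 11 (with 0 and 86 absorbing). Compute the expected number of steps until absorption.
E[τ | X_0 = 11] = 825

Let v_k = E[τ | X_0 = k]. Boundary: v_0 = v_86 = 0. Recurrence: v_k = 1 + (v_{k-1} + v_{k+1})/2 for 1 ≤ k ≤ 85. The particular solution to v_k − (v_{k-1} + v_{k+1})/2 = 1 is v_k = −k^2. Adding homogeneous solution A + B k and matching boundaries gives v_k = k (86 − k). Substituting k = 11: v_11 = 11 · 75 = 825.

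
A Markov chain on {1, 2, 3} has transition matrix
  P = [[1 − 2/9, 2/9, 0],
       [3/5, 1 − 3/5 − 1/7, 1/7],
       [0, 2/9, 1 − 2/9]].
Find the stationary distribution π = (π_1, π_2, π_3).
π = (189/304, 35/152, 45/304)

This is a birth-death chain on three states, which satisfies detailed balance: π_1 · P_{12} = π_2 · P_{21} and π_2 · P_{23} = π_3 · P_{32}.
From π_1 · 2/9 = π_2 · 3/5: π_2/π_1 = (2/9)/(3/5) = 10/27.
From π_2 · 1/7 = π_3 · 2/9: π_3/π_2 = (1/7)/(2/9) = 9/14.
Take π_1 proportional to 1; then unnormalized π = (1, 10/27, 5/21). Normalize by dividing by the sum 304/189:
  π = (189/304, 35/152, 45/304).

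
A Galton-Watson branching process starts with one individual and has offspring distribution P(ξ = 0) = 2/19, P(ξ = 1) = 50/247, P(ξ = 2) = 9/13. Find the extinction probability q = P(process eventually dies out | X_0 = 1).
q = 26/171

The pgf is f(s) = 2/19 + 50/247·s + 9/13·s². The extinction probability q is the smallest fixed point of f in [0, 1]. Setting s = f(s):
  9/13·s² + (50/247 − 1)·s + 2/19 = 0
  9/13·s² − (2/19 + 9/13)·s + 2/19 = 0
which factors as (s − 1)·(9/13·s − 2/19) = 0, giving roots s = 1 and s = (2/19)/(9/13) = 26/171.
Mean offspring μ = 50/247 + 2·9/13 = 392/247 > 1 (supercritical), so q < 1. The extinction probability is the smaller root: q = (2/19)/(9/13) = 26/171.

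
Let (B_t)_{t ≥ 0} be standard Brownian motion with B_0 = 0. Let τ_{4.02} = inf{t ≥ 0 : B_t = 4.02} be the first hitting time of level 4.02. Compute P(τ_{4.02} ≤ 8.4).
P(τ_{4.02} ≤ 8.4) = 2(1 − Φ(4.02/√8.4)) = 2(1 − Φ(1.3870)) ≈ 0.1654

By the reflection principle for standard BM, P(τ_b ≤ t) = 2 · P(B_t ≥ b). Since B_t ~ N(0, t), P(B_t ≥ 4.02) = 1 − Φ(4.02/√t) = 1 − Φ(4.02/√8.4) = 1 − Φ(1.3870) ≈ 0.08272. Doubling: P(τ_{4.02} ≤ 8.4) ≈ 2 · 0.08272 = 0.16544 ≈ 0.1654.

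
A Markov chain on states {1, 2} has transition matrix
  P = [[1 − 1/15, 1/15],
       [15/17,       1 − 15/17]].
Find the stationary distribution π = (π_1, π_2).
π_1 = 225/242, π_2 = 17/242

Solve πP = π with π_1 + π_2 = 1. From πP = π: π_1 · (1 − 1/15) + π_2 · 15/17 = π_1 ⇒ π_2 · 15/17 = π_1 · 1/15 ⇒ π_2/π_1 = (1/15)/(15/17) = 17/225. Together with π_1 + π_2 = 1:
  π_1 = (15/17)/(1/15 + 15/17) = (15/17)/(242/255) = 225/242,
  π_2 = (1/15)/(1/15 + 15/17) = (1/15)/(242/255) = 17/242.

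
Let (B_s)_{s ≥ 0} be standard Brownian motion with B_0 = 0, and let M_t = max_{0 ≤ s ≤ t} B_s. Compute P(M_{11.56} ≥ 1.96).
P(M_{11.56} ≥ 1.96) = 2·P(B_{11.56} ≥ 1.96) = 2(1 − Φ(1.96/√11.56)) ≈ 0.5643

By the reflection principle for Brownian motion, P(M_t ≥ a) = 2 · P(B_t ≥ a) for a ≥ 0. Since B_t ~ N(0, t), P(B_t ≥ 1.96) = 1 − Φ(1.96/√t) = 1 − Φ(1.96/√11.56) = 1 − Φ(0.5765). So
  P(M_{11.56} ≥ 1.96) = 2(1 − Φ(0.5765)) ≈ 0.5643.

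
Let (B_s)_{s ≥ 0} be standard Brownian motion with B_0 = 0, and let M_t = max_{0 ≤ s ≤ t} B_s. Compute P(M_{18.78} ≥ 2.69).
P(M_{18.78} ≥ 2.69) = 2·P(B_{18.78} ≥ 2.69) = 2(1 − Φ(2.69/√18.78)) ≈ 0.5348

By the reflection principle for Brownian motion, P(M_t ≥ a) = 2 · P(B_t ≥ a) for a ≥ 0. Since B_t ~ N(0, t), P(B_t ≥ 2.69) = 1 − Φ(2.69/√t) = 1 − Φ(2.69/√18.78) = 1 − Φ(0.6207). So
  P(M_{18.78} ≥ 2.69) = 2(1 − Φ(0.6207)) ≈ 0.5348.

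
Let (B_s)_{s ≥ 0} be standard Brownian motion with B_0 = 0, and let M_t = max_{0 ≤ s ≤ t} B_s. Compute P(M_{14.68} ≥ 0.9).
P(M_{14.68} ≥ 0.9) = 2·P(B_{14.68} ≥ 0.9) = 2(1 − Φ(0.9/√14.68)) ≈ 0.8143

By the reflection principle for Brownian motion, P(M_t ≥ a) = 2 · P(B_t ≥ a) for a ≥ 0. Since B_t ~ N(0, t), P(B_t ≥ 0.9) = 1 − Φ(0.9/√t) = 1 − Φ(0.9/√14.68) = 1 − Φ(0.2349). So
  P(M_{14.68} ≥ 0.9) = 2(1 − Φ(0.2349)) ≈ 0.8143.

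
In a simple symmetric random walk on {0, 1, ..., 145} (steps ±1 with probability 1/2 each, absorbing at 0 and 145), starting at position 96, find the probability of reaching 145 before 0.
P(hit 145 before 0) = 96/145

Let u_k = P(hit 145 before 0 | start at k). Then u_0 = 0, u_145 = 1, and u_k = u_{k-1}/2 + u_{k+1}/2 for 1 ≤ k ≤ 144. This harmonic recurrence is solved by u_k = k/145, giving u_96 = 96/145.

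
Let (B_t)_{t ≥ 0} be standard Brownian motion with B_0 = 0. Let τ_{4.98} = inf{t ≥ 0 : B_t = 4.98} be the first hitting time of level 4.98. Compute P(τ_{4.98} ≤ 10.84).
P(τ_{4.98} ≤ 10.84) = 2(1 − Φ(4.98/√10.84)) = 2(1 − Φ(1.5126)) ≈ 0.1304

By the reflection principle for standard BM, P(τ_b ≤ t) = 2 · P(B_t ≥ b). Since B_t ~ N(0, t), P(B_t ≥ 4.98) = 1 − Φ(4.98/√t) = 1 − Φ(4.98/√10.84) = 1 − Φ(1.5126) ≈ 0.06519. Doubling: P(τ_{4.98} ≤ 10.84) ≈ 2 · 0.06519 = 0.13038 ≈ 0.1304.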